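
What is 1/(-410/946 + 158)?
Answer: 473/74529 ≈ 0.0063465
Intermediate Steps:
1/(-410/946 + 158) = 1/(-410*1/946 + 158) = 1/(-205/473 + 158) = 1/(74529/473) = 473/74529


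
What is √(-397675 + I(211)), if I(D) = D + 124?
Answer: 2*I*√99335 ≈ 630.35*I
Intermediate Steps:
I(D) = 124 + D
√(-397675 + I(211)) = √(-397675 + (124 + 211)) = √(-397675 + 335) = √(-397340) = 2*I*√99335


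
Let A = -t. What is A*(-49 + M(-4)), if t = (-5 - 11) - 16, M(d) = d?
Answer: -1696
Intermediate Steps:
t = -32 (t = -16 - 16 = -32)
A = 32 (A = -1*(-32) = 32)
A*(-49 + M(-4)) = 32*(-49 - 4) = 32*(-53) = -1696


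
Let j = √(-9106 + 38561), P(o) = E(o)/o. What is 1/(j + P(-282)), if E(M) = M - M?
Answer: √29455/29455 ≈ 0.0058267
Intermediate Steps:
E(M) = 0
P(o) = 0 (P(o) = 0/o = 0)
j = √29455 ≈ 171.62
1/(j + P(-282)) = 1/(√29455 + 0) = 1/(√29455) = √29455/29455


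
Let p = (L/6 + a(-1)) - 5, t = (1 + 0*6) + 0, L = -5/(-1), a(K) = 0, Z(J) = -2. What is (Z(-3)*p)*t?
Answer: 25/3 ≈ 8.3333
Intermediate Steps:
L = 5 (L = -5*(-1) = 5)
t = 1 (t = (1 + 0) + 0 = 1 + 0 = 1)
p = -25/6 (p = (5/6 + 0) - 5 = (5*(⅙) + 0) - 5 = (⅚ + 0) - 5 = ⅚ - 5 = -25/6 ≈ -4.1667)
(Z(-3)*p)*t = -2*(-25/6)*1 = (25/3)*1 = 25/3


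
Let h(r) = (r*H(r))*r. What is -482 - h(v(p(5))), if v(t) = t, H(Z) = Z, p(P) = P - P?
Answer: -482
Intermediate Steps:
p(P) = 0
h(r) = r³ (h(r) = (r*r)*r = r²*r = r³)
-482 - h(v(p(5))) = -482 - 1*0³ = -482 - 1*0 = -482 + 0 = -482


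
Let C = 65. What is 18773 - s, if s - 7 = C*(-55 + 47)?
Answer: 19286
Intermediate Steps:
s = -513 (s = 7 + 65*(-55 + 47) = 7 + 65*(-8) = 7 - 520 = -513)
18773 - s = 18773 - 1*(-513) = 18773 + 513 = 19286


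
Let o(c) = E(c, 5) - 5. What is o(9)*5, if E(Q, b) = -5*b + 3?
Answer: -135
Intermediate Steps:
E(Q, b) = 3 - 5*b
o(c) = -27 (o(c) = (3 - 5*5) - 5 = (3 - 25) - 5 = -22 - 5 = -27)
o(9)*5 = -27*5 = -135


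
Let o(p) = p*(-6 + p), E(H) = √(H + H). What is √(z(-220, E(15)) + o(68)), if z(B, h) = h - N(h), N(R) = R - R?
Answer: √(4216 + √30) ≈ 64.973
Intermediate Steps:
E(H) = √2*√H (E(H) = √(2*H) = √2*√H)
N(R) = 0
z(B, h) = h (z(B, h) = h - 1*0 = h + 0 = h)
√(z(-220, E(15)) + o(68)) = √(√2*√15 + 68*(-6 + 68)) = √(√30 + 68*62) = √(√30 + 4216) = √(4216 + √30)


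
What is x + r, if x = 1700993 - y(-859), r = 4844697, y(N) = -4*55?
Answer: 6545910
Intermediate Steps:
y(N) = -220
x = 1701213 (x = 1700993 - 1*(-220) = 1700993 + 220 = 1701213)
x + r = 1701213 + 4844697 = 6545910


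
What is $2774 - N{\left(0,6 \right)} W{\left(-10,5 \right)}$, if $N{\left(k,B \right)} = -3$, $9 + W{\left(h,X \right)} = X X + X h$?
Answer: $2672$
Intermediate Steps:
$W{\left(h,X \right)} = -9 + X^{2} + X h$ ($W{\left(h,X \right)} = -9 + \left(X X + X h\right) = -9 + \left(X^{2} + X h\right) = -9 + X^{2} + X h$)
$2774 - N{\left(0,6 \right)} W{\left(-10,5 \right)} = 2774 - - 3 \left(-9 + 5^{2} + 5 \left(-10\right)\right) = 2774 - - 3 \left(-9 + 25 - 50\right) = 2774 - \left(-3\right) \left(-34\right) = 2774 - 102 = 2672$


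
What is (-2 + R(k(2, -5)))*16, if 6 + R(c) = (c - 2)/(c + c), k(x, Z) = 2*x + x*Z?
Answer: -352/3 ≈ -117.33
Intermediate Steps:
k(x, Z) = 2*x + Z*x
R(c) = -6 + (-2 + c)/(2*c) (R(c) = -6 + (c - 2)/(c + c) = -6 + (-2 + c)/((2*c)) = -6 + (-2 + c)*(1/(2*c)) = -6 + (-2 + c)/(2*c))
(-2 + R(k(2, -5)))*16 = (-2 + (-11/2 - 1/(2*(2 - 5))))*16 = (-2 + (-11/2 - 1/(2*(-3))))*16 = (-2 + (-11/2 - 1/(-6)))*16 = (-2 + (-11/2 - 1*(-⅙)))*16 = (-2 + (-11/2 + ⅙))*16 = (-2 - 16/3)*16 = -22/3*16 = -352/3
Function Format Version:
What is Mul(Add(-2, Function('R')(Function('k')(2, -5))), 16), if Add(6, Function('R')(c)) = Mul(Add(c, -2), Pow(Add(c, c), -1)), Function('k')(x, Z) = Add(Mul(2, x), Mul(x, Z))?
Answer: Rational(-352, 3) ≈ -117.33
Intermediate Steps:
Function('k')(x, Z) = Add(Mul(2, x), Mul(Z, x))
Function('R')(c) = Add(-6, Mul(Rational(1, 2), Pow(c, -1), Add(-2, c))) (Function('R')(c) = Add(-6, Mul(Add(c, -2), Pow(Add(c, c), -1))) = Add(-6, Mul(Add(-2, c), Pow(Mul(2, c), -1))) = Add(-6, Mul(Add(-2, c), Mul(Rational(1, 2), Pow(c, -1)))) = Add(-6, Mul(Rational(1, 2), Pow(c, -1), Add(-2, c))))
Mul(Add(-2, Function('R')(Function('k')(2, -5))), 16) = Mul(Add(-2, Add(Rational(-11, 2), Mul(-1, Pow(Mul(2, Add(2, -5)), -1)))), 16) = Mul(Add(-2, Add(Rational(-11, 2), Mul(-1, Pow(Mul(2, -3), -1)))), 16) = Mul(Add(-2, Add(Rational(-11, 2), Mul(-1, Pow(-6, -1)))), 16) = Mul(Add(-2, Add(Rational(-11, 2), Mul(-1, Rational(-1, 6)))), 16) = Mul(Add(-2, Add(Rational(-11, 2), Rational(1, 6))), 16) = Mul(Add(-2, Rational(-16, 3)), 16) = Mul(Rational(-22, 3), 16) = Rational(-352, 3)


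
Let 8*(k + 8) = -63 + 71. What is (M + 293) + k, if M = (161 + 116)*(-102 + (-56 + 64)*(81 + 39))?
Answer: 237952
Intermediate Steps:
k = -7 (k = -8 + (-63 + 71)/8 = -8 + (1/8)*8 = -8 + 1 = -7)
M = 237666 (M = 277*(-102 + 8*120) = 277*(-102 + 960) = 277*858 = 237666)
(M + 293) + k = (237666 + 293) - 7 = 237959 - 7 = 237952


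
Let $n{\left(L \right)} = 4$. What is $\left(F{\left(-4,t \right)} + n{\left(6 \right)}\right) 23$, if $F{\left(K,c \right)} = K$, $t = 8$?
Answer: $0$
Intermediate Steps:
$\left(F{\left(-4,t \right)} + n{\left(6 \right)}\right) 23 = \left(-4 + 4\right) 23 = 0 \cdot 23 = 0$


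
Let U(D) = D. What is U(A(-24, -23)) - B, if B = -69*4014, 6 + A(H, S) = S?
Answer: 276937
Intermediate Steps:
A(H, S) = -6 + S
B = -276966
U(A(-24, -23)) - B = (-6 - 23) - 1*(-276966) = -29 + 276966 = 276937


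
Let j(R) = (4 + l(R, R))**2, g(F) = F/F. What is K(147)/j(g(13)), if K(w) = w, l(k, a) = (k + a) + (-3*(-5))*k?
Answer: 1/3 ≈ 0.33333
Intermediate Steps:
l(k, a) = a + 16*k (l(k, a) = (a + k) + 15*k = a + 16*k)
g(F) = 1
j(R) = (4 + 17*R)**2 (j(R) = (4 + (R + 16*R))**2 = (4 + 17*R)**2)
K(147)/j(g(13)) = 147/((4 + 17*1)**2) = 147/((4 + 17)**2) = 147/(21**2) = 147/441 = 147*(1/441) = 1/3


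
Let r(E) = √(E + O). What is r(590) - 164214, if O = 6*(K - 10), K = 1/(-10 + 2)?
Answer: -164214 + √2117/2 ≈ -1.6419e+5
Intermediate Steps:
K = -⅛ (K = 1/(-8) = -⅛ ≈ -0.12500)
O = -243/4 (O = 6*(-⅛ - 10) = 6*(-81/8) = -243/4 ≈ -60.750)
r(E) = √(-243/4 + E) (r(E) = √(E - 243/4) = √(-243/4 + E))
r(590) - 164214 = √(-243 + 4*590)/2 - 164214 = √(-243 + 2360)/2 - 164214 = √2117/2 - 164214 = -164214 + √2117/2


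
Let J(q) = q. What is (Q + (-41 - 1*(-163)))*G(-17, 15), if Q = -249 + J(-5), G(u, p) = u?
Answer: 2244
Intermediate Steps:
Q = -254 (Q = -249 - 5 = -254)
(Q + (-41 - 1*(-163)))*G(-17, 15) = (-254 + (-41 - 1*(-163)))*(-17) = (-254 + (-41 + 163))*(-17) = (-254 + 122)*(-17) = -132*(-17) = 2244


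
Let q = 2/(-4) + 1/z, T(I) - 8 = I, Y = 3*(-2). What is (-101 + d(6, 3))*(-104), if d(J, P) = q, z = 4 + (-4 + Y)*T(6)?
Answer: 179465/17 ≈ 10557.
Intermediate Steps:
Y = -6
T(I) = 8 + I
z = -136 (z = 4 + (-4 - 6)*(8 + 6) = 4 - 10*14 = 4 - 140 = -136)
q = -69/136 (q = 2/(-4) + 1/(-136) = 2*(-¼) + 1*(-1/136) = -½ - 1/136 = -69/136 ≈ -0.50735)
d(J, P) = -69/136
(-101 + d(6, 3))*(-104) = (-101 - 69/136)*(-104) = -13805/136*(-104) = 179465/17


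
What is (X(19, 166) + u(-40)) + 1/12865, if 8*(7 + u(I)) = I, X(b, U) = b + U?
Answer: 2225646/12865 ≈ 173.00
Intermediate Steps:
X(b, U) = U + b
u(I) = -7 + I/8
(X(19, 166) + u(-40)) + 1/12865 = ((166 + 19) + (-7 + (⅛)*(-40))) + 1/12865 = (185 + (-7 - 5)) + 1/12865 = (185 - 12) + 1/12865 = 173 + 1/12865 = 2225646/12865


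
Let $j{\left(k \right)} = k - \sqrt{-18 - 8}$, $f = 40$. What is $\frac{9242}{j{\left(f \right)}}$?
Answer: $\frac{184840}{813} + \frac{4621 i \sqrt{26}}{813} \approx 227.36 + 28.982 i$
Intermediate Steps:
$j{\left(k \right)} = k - i \sqrt{26}$ ($j{\left(k \right)} = k - \sqrt{-26} = k - i \sqrt{26}$)
$\frac{9242}{j{\left(f \right)}} = \frac{9242}{40 - i \sqrt{26}}$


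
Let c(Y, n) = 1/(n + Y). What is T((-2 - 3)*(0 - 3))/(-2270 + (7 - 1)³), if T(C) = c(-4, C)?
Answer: -1/22594 ≈ -4.4260e-5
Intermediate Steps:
c(Y, n) = 1/(Y + n)
T(C) = 1/(-4 + C)
T((-2 - 3)*(0 - 3))/(-2270 + (7 - 1)³) = 1/((-4 + (-2 - 3)*(0 - 3))*(-2270 + (7 - 1)³)) = 1/((-4 - 5*(-3))*(-2270 + 6³)) = 1/((-4 + 15)*(-2270 + 216)) = 1/(11*(-2054)) = (1/11)*(-1/2054) = -1/22594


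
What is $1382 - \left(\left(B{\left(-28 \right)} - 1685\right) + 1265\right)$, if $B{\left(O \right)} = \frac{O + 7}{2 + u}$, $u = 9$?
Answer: $\frac{19843}{11} \approx 1803.9$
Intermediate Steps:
$B{\left(O \right)} = \frac{7}{11} + \frac{O}{11}$ ($B{\left(O \right)} = \frac{O + 7}{2 + 9} = \frac{7 + O}{11} = \left(7 + O\right) \frac{1}{11} = \frac{7}{11} + \frac{O}{11}$)
$1382 - \left(\left(B{\left(-28 \right)} - 1685\right) + 1265\right) = 1382 - \left(\left(\left(\frac{7}{11} + \frac{1}{11} \left(-28\right)\right) - 1685\right) + 1265\right) = 1382 - \left(\left(\left(\frac{7}{11} - \frac{28}{11}\right) - 1685\right) + 1265\right) = 1382 - \left(\left(- \frac{21}{11} - 1685\right) + 1265\right) = 1382 - \left(- \frac{18556}{11} + 1265\right) = 1382 - - \frac{4641}{11} = 1382 + \frac{4641}{11} = \frac{19843}{11}$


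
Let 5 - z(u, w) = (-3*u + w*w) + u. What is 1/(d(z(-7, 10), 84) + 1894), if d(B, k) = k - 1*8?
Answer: 1/1970 ≈ 0.00050761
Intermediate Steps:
z(u, w) = 5 - w² + 2*u (z(u, w) = 5 - ((-3*u + w*w) + u) = 5 - ((-3*u + w²) + u) = 5 - ((w² - 3*u) + u) = 5 - (w² - 2*u) = 5 + (-w² + 2*u) = 5 - w² + 2*u)
d(B, k) = -8 + k (d(B, k) = k - 8 = -8 + k)
1/(d(z(-7, 10), 84) + 1894) = 1/((-8 + 84) + 1894) = 1/(76 + 1894) = 1/1970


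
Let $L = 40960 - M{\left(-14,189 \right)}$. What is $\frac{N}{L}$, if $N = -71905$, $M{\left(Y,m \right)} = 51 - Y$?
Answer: $- \frac{14381}{8179} \approx -1.7583$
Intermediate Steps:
$L = 40895$ ($L = 40960 - \left(51 - -14\right) = 40960 - \left(51 + 14\right) = 40960 - 65 = 40895$)
$\frac{N}{L} = - \frac{71905}{40895} = \left(-71905\right) \frac{1}{40895} = - \frac{14381}{8179}$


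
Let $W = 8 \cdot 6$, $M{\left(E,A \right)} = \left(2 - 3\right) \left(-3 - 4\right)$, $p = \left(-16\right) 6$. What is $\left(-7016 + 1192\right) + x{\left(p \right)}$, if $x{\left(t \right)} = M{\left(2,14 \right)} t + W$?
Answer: $-6448$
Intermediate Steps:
$p = -96$
$M{\left(E,A \right)} = 7$ ($M{\left(E,A \right)} = \left(-1\right) \left(-7\right) = 7$)
$W = 48$
$x{\left(t \right)} = 48 + 7 t$ ($x{\left(t \right)} = 7 t + 48 = 48 + 7 t$)
$\left(-7016 + 1192\right) + x{\left(p \right)} = \left(-7016 + 1192\right) + \left(48 + 7 \left(-96\right)\right) = -5824 + \left(48 - 672\right) = -5824 - 624 = -6448$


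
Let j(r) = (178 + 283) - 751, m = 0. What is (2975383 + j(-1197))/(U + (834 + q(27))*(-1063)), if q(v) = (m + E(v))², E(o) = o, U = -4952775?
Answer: -2975093/6614244 ≈ -0.44980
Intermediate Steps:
q(v) = v² (q(v) = (0 + v)² = v²)
j(r) = -290 (j(r) = 461 - 751 = -290)
(2975383 + j(-1197))/(U + (834 + q(27))*(-1063)) = (2975383 - 290)/(-4952775 + (834 + 27²)*(-1063)) = 2975093/(-4952775 + (834 + 729)*(-1063)) = 2975093/(-4952775 + 1563*(-1063)) = 2975093/(-4952775 - 1661469) = 2975093/(-6614244) = 2975093*(-1/6614244) = -2975093/6614244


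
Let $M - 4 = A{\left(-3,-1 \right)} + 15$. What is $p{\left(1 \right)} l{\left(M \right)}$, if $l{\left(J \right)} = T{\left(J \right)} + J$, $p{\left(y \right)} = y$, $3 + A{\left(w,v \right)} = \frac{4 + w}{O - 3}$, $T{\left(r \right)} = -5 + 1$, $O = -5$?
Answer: $\frac{95}{8} \approx 11.875$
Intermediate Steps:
$T{\left(r \right)} = -4$
$A{\left(w,v \right)} = - \frac{7}{2} - \frac{w}{8}$ ($A{\left(w,v \right)} = -3 + \frac{4 + w}{-5 - 3} = -3 + \frac{4 + w}{-8} = -3 + \left(4 + w\right) \left(- \frac{1}{8}\right) = -3 - \left(\frac{1}{2} + \frac{w}{8}\right) = - \frac{7}{2} - \frac{w}{8}$)
$M = \frac{127}{8}$ ($M = 4 + \left(\left(- \frac{7}{2} - - \frac{3}{8}\right) + 15\right) = 4 + \left(\left(- \frac{7}{2} + \frac{3}{8}\right) + 15\right) = 4 + \left(- \frac{25}{8} + 15\right) = 4 + \frac{95}{8} = \frac{127}{8} \approx 15.875$)
$l{\left(J \right)} = -4 + J$
$p{\left(1 \right)} l{\left(M \right)} = 1 \left(-4 + \frac{127}{8}\right) = 1 \cdot \frac{95}{8} = \frac{95}{8}$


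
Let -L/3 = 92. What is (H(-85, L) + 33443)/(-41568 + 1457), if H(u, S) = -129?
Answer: -33314/40111 ≈ -0.83055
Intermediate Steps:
L = -276 (L = -3*92 = -276)
(H(-85, L) + 33443)/(-41568 + 1457) = (-129 + 33443)/(-41568 + 1457) = 33314/(-40111) = 33314*(-1/40111) = -33314/40111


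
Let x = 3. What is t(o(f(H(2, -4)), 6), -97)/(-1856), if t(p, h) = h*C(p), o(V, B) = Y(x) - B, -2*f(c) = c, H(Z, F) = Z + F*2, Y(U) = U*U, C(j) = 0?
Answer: 0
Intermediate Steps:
Y(U) = U**2
H(Z, F) = Z + 2*F
f(c) = -c/2
o(V, B) = 9 - B (o(V, B) = 3**2 - B = 9 - B)
t(p, h) = 0 (t(p, h) = h*0 = 0)
t(o(f(H(2, -4)), 6), -97)/(-1856) = 0/(-1856) = 0*(-1/1856) = 0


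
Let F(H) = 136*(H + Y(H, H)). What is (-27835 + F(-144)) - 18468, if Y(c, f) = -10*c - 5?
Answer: 129273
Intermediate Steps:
Y(c, f) = -5 - 10*c
F(H) = -680 - 1224*H (F(H) = 136*(H + (-5 - 10*H)) = 136*(-5 - 9*H) = -680 - 1224*H)
(-27835 + F(-144)) - 18468 = (-27835 + (-680 - 1224*(-144))) - 18468 = (-27835 + (-680 + 176256)) - 18468 = (-27835 + 175576) - 18468 = 147741 - 18468 = 129273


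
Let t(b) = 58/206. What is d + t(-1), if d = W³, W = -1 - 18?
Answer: -706448/103 ≈ -6858.7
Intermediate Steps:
W = -19
t(b) = 29/103 (t(b) = 58*(1/206) = 29/103)
d = -6859 (d = (-19)³ = -6859)
d + t(-1) = -6859 + 29/103 = -706448/103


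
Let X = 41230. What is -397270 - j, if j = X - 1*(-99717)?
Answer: -538217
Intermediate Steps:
j = 140947 (j = 41230 - 1*(-99717) = 41230 + 99717 = 140947)
-397270 - j = -397270 - 1*140947 = -397270 - 140947 = -538217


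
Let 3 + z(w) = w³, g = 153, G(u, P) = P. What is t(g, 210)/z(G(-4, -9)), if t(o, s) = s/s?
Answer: -1/732 ≈ -0.0013661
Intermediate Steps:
t(o, s) = 1
z(w) = -3 + w³
t(g, 210)/z(G(-4, -9)) = 1/(-3 + (-9)³) = 1/(-3 - 729) = 1/(-732) = 1*(-1/732) = -1/732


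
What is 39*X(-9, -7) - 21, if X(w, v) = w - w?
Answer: -21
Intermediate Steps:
X(w, v) = 0
39*X(-9, -7) - 21 = 39*0 - 21 = 0 - 21 = -21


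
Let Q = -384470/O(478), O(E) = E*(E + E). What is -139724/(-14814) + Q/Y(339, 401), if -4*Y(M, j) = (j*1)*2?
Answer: 3201874900849/339322388094 ≈ 9.4361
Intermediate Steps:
O(E) = 2*E² (O(E) = E*(2*E) = 2*E²)
Y(M, j) = -j/2 (Y(M, j) = -j*1*2/4 = -j*2/4 = -j/2)
Q = -192235/228484 (Q = -384470/(2*478²) = -384470/(2*228484) = -384470/456968 = -384470*1/456968 = -192235/228484 ≈ -0.84135)
-139724/(-14814) + Q/Y(339, 401) = -139724/(-14814) - 192235/(228484*((-½*401))) = -139724*(-1/14814) - 192235/(228484*(-401/2)) = 69862/7407 - 192235/228484*(-2/401) = 69862/7407 + 192235/45811042 = 3201874900849/339322388094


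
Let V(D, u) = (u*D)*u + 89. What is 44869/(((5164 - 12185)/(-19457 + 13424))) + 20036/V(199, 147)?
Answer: 291015761570579/7548066470 ≈ 38555.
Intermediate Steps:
V(D, u) = 89 + D*u² (V(D, u) = (D*u)*u + 89 = D*u² + 89 = 89 + D*u²)
44869/(((5164 - 12185)/(-19457 + 13424))) + 20036/V(199, 147) = 44869/(((5164 - 12185)/(-19457 + 13424))) + 20036/(89 + 199*147²) = 44869/((-7021/(-6033))) + 20036/(89 + 199*21609) = 44869/((-7021*(-1/6033))) + 20036/(89 + 4300191) = 44869/(7021/6033) + 20036/4300280 = 44869*(6033/7021) + 20036*(1/4300280) = 270694677/7021 + 5009/1075070 = 291015761570579/7548066470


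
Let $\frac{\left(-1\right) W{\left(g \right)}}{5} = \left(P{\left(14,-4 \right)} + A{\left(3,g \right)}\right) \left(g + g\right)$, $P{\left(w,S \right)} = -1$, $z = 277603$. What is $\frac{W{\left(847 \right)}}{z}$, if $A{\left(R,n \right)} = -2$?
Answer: $\frac{25410}{277603} \approx 0.091534$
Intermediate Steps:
$W{\left(g \right)} = 30 g$ ($W{\left(g \right)} = - 5 \left(-1 - 2\right) \left(g + g\right) = - 5 \left(- 3 \cdot 2 g\right) = - 5 \left(- 6 g\right) = 30 g$)
$\frac{W{\left(847 \right)}}{z} = \frac{30 \cdot 847}{277603} = 25410 \cdot \frac{1}{277603} = \frac{25410}{277603}$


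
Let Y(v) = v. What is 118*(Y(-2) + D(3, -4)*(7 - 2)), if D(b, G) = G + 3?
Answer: -826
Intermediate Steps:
D(b, G) = 3 + G
118*(Y(-2) + D(3, -4)*(7 - 2)) = 118*(-2 + (3 - 4)*(7 - 2)) = 118*(-2 - 1*5) = 118*(-2 - 5) = 118*(-7) = -826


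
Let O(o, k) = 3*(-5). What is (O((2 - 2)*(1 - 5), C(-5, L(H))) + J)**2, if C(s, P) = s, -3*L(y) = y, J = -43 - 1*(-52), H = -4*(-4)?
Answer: 36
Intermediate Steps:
H = 16
J = 9 (J = -43 + 52 = 9)
L(y) = -y/3
O(o, k) = -15
(O((2 - 2)*(1 - 5), C(-5, L(H))) + J)**2 = (-15 + 9)**2 = (-6)**2 = 36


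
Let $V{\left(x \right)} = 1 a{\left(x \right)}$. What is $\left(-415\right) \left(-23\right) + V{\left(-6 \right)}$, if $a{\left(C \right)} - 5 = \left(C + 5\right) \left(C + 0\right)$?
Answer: $9556$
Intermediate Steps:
$a{\left(C \right)} = 5 + C \left(5 + C\right)$ ($a{\left(C \right)} = 5 + \left(C + 5\right) \left(C + 0\right) = 5 + \left(5 + C\right) C = 5 + C \left(5 + C\right)$)
$V{\left(x \right)} = 5 + x^{2} + 5 x$ ($V{\left(x \right)} = 1 \left(5 + x^{2} + 5 x\right) = 5 + x^{2} + 5 x$)
$\left(-415\right) \left(-23\right) + V{\left(-6 \right)} = \left(-415\right) \left(-23\right) + \left(5 + \left(-6\right)^{2} + 5 \left(-6\right)\right) = 9545 + \left(5 + 36 - 30\right) = 9545 + 11 = 9556$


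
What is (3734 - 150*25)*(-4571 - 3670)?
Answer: 131856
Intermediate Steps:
(3734 - 150*25)*(-4571 - 3670) = (3734 - 3750)*(-8241) = -16*(-8241) = 131856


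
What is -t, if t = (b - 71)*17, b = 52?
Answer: 323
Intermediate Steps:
t = -323 (t = (52 - 71)*17 = -19*17 = -323)
-t = -1*(-323) = 323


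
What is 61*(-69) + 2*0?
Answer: -4209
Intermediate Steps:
61*(-69) + 2*0 = -4209 + 0 = -4209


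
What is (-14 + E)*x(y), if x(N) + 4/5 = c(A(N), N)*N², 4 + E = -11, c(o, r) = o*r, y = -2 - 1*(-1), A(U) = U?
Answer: -29/5 ≈ -5.8000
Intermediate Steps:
y = -1 (y = -2 + 1 = -1)
E = -15 (E = -4 - 11 = -15)
x(N) = -⅘ + N⁴ (x(N) = -⅘ + (N*N)*N² = -⅘ + N²*N² = -⅘ + N⁴)
(-14 + E)*x(y) = (-14 - 15)*(-⅘ + (-1)⁴) = -29*(-⅘ + 1) = -29*⅕ = -29/5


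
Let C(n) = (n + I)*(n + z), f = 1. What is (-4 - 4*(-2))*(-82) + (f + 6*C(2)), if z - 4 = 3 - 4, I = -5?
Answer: -417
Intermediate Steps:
z = 3 (z = 4 + (3 - 4) = 4 - 1 = 3)
C(n) = (-5 + n)*(3 + n) (C(n) = (n - 5)*(n + 3) = (-5 + n)*(3 + n))
(-4 - 4*(-2))*(-82) + (f + 6*C(2)) = (-4 - 4*(-2))*(-82) + (1 + 6*(-15 + 2² - 2*2)) = (-4 + 8)*(-82) + (1 + 6*(-15 + 4 - 4)) = 4*(-82) + (1 + 6*(-15)) = -328 + (1 - 90) = -328 - 89 = -417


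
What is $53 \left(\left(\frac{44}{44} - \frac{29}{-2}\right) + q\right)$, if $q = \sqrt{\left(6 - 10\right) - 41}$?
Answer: $\frac{1643}{2} + 159 i \sqrt{5} \approx 821.5 + 355.53 i$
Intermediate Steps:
$q = 3 i \sqrt{5}$ ($q = \sqrt{\left(6 - 10\right) - 41} = \sqrt{-4 - 41} = \sqrt{-45} = 3 i \sqrt{5} \approx 6.7082 i$)
$53 \left(\left(\frac{44}{44} - \frac{29}{-2}\right) + q\right) = 53 \left(\left(\frac{44}{44} - \frac{29}{-2}\right) + 3 i \sqrt{5}\right) = 53 \left(\left(44 \cdot \frac{1}{44} - - \frac{29}{2}\right) + 3 i \sqrt{5}\right) = 53 \left(\left(1 + \frac{29}{2}\right) + 3 i \sqrt{5}\right) = 53 \left(\frac{31}{2} + 3 i \sqrt{5}\right) = \frac{1643}{2} + 159 i \sqrt{5}$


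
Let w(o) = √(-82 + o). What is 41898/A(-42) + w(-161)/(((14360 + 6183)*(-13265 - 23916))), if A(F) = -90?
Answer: -6983/15 - 9*I*√3/763809283 ≈ -465.53 - 2.0409e-8*I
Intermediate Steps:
41898/A(-42) + w(-161)/(((14360 + 6183)*(-13265 - 23916))) = 41898/(-90) + √(-82 - 161)/(((14360 + 6183)*(-13265 - 23916))) = 41898*(-1/90) + √(-243)/((20543*(-37181))) = -6983/15 + (9*I*√3)/(-763809283) = -6983/15 + (9*I*√3)*(-1/763809283) = -6983/15 - 9*I*√3/763809283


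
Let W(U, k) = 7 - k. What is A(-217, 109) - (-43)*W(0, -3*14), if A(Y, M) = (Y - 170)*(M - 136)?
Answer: 12556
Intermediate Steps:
A(Y, M) = (-170 + Y)*(-136 + M)
A(-217, 109) - (-43)*W(0, -3*14) = (23120 - 170*109 - 136*(-217) + 109*(-217)) - (-43)*(7 - (-3)*14) = (23120 - 18530 + 29512 - 23653) - (-43)*(7 - 1*(-42)) = 10449 - (-43)*(7 + 42) = 10449 - (-43)*49 = 10449 - 1*(-2107) = 10449 + 2107 = 12556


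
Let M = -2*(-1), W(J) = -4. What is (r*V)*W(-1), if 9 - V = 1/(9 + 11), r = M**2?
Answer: -716/5 ≈ -143.20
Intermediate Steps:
M = 2
r = 4 (r = 2**2 = 4)
V = 179/20 (V = 9 - 1/(9 + 11) = 9 - 1/20 = 179/20 ≈ 8.9500)
(r*V)*W(-1) = (4*(179/20))*(-4) = (179/5)*(-4) = -716/5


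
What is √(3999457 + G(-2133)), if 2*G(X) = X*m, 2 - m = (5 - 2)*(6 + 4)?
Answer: 7*√82231 ≈ 2007.3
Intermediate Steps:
m = -28 (m = 2 - (5 - 2)*(6 + 4) = 2 - 3*10 = 2 - 1*30 = 2 - 30 = -28)
G(X) = -14*X (G(X) = (X*(-28))/2 = (-28*X)/2 = -14*X)
√(3999457 + G(-2133)) = √(3999457 - 14*(-2133)) = √(3999457 + 29862) = √4029319 = 7*√82231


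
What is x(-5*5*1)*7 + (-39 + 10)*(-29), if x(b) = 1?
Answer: 848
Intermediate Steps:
x(-5*5*1)*7 + (-39 + 10)*(-29) = 1*7 + (-39 + 10)*(-29) = 7 - 29*(-29) = 7 + 841 = 848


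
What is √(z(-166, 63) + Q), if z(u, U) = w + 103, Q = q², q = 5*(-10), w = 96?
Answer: √2699 ≈ 51.952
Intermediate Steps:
q = -50
Q = 2500 (Q = (-50)² = 2500)
z(u, U) = 199 (z(u, U) = 96 + 103 = 199)
√(z(-166, 63) + Q) = √(199 + 2500) = √2699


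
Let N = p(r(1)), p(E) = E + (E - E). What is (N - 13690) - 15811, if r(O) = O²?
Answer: -29500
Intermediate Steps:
p(E) = E (p(E) = E + 0 = E)
N = 1 (N = 1² = 1)
(N - 13690) - 15811 = (1 - 13690) - 15811 = -13689 - 15811 = -29500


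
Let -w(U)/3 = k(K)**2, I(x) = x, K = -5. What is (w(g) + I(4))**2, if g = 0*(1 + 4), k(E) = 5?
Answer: 5041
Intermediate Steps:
g = 0 (g = 0*5 = 0)
w(U) = -75 (w(U) = -3*5**2 = -3*25 = -75)
(w(g) + I(4))**2 = (-75 + 4)**2 = (-71)**2 = 5041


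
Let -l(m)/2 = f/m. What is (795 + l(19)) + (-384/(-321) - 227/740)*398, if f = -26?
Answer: 866365241/752210 ≈ 1151.8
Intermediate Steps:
l(m) = 52/m (l(m) = -(-52)/m = 52/m)
(795 + l(19)) + (-384/(-321) - 227/740)*398 = (795 + 52/19) + (-384/(-321) - 227/740)*398 = (795 + 52*(1/19)) + (-384*(-1/321) - 227*1/740)*398 = (795 + 52/19) + (128/107 - 227/740)*398 = 15157/19 + (70431/79180)*398 = 15157/19 + 14015769/39590 = 866365241/752210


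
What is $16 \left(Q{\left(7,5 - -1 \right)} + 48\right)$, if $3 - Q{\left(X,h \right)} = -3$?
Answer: $864$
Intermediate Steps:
$Q{\left(X,h \right)} = 6$ ($Q{\left(X,h \right)} = 3 - -3 = 3 + 3 = 6$)
$16 \left(Q{\left(7,5 - -1 \right)} + 48\right) = 16 \left(6 + 48\right) = 16 \cdot 54 = 864$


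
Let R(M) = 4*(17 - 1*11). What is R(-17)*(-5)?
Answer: -120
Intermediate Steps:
R(M) = 24 (R(M) = 4*(17 - 11) = 4*6 = 24)
R(-17)*(-5) = 24*(-5) = -120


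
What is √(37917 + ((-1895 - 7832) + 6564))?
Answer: √34754 ≈ 186.42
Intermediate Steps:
√(37917 + ((-1895 - 7832) + 6564)) = √(37917 + (-9727 + 6564)) = √(37917 - 3163) = √34754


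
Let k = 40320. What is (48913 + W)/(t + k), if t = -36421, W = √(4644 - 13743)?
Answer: 48913/3899 + 3*I*√1011/3899 ≈ 12.545 + 0.024465*I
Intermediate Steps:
W = 3*I*√1011 (W = √(-9099) = 3*I*√1011 ≈ 95.389*I)
(48913 + W)/(t + k) = (48913 + 3*I*√1011)/(-36421 + 40320) = (48913 + 3*I*√1011)/3899 = (48913 + 3*I*√1011)*(1/3899) = 48913/3899 + 3*I*√1011/3899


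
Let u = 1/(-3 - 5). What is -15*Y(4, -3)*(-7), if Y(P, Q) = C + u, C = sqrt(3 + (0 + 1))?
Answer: 1575/8 ≈ 196.88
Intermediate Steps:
u = -1/8 (u = 1/(-8) = -1/8 ≈ -0.12500)
C = 2 (C = sqrt(3 + 1) = sqrt(4) = 2)
Y(P, Q) = 15/8 (Y(P, Q) = 2 - 1/8 = 15/8)
-15*Y(4, -3)*(-7) = -15*15/8*(-7) = -225/8*(-7) = 1575/8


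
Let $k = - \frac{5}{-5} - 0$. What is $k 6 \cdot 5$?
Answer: $30$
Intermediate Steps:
$k = 1$ ($k = \left(-5\right) \left(- \frac{1}{5}\right) + 0 = 1 + 0 = 1$)
$k 6 \cdot 5 = 1 \cdot 6 \cdot 5 = 6 \cdot 5 = 30$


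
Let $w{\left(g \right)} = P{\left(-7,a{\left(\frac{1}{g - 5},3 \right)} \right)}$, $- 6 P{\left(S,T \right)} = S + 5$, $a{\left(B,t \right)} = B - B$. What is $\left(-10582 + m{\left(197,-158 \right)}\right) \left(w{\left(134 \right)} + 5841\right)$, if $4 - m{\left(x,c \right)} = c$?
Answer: $- \frac{182600080}{3} \approx -6.0867 \cdot 10^{7}$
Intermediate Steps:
$m{\left(x,c \right)} = 4 - c$
$a{\left(B,t \right)} = 0$
$P{\left(S,T \right)} = - \frac{5}{6} - \frac{S}{6}$ ($P{\left(S,T \right)} = - \frac{S + 5}{6} = - \frac{5 + S}{6} = - \frac{5}{6} - \frac{S}{6}$)
$w{\left(g \right)} = \frac{1}{3}$ ($w{\left(g \right)} = - \frac{5}{6} - - \frac{7}{6} = - \frac{5}{6} + \frac{7}{6} = \frac{1}{3}$)
$\left(-10582 + m{\left(197,-158 \right)}\right) \left(w{\left(134 \right)} + 5841\right) = \left(-10582 + \left(4 - -158\right)\right) \left(\frac{1}{3} + 5841\right) = \left(-10582 + \left(4 + 158\right)\right) \frac{17524}{3} = \left(-10582 + 162\right) \frac{17524}{3} = \left(-10420\right) \frac{17524}{3} = - \frac{182600080}{3}$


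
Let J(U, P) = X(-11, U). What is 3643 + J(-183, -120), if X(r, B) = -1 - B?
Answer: 3825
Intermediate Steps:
J(U, P) = -1 - U
3643 + J(-183, -120) = 3643 + (-1 - 1*(-183)) = 3643 + (-1 + 183) = 3643 + 182 = 3825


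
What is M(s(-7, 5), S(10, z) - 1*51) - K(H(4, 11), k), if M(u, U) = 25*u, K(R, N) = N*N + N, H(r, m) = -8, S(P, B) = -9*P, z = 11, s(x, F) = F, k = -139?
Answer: -19057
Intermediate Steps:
K(R, N) = N + N**2 (K(R, N) = N**2 + N = N + N**2)
M(s(-7, 5), S(10, z) - 1*51) - K(H(4, 11), k) = 25*5 - (-139)*(1 - 139) = 125 - (-139)*(-138) = 125 - 1*19182 = 125 - 19182 = -19057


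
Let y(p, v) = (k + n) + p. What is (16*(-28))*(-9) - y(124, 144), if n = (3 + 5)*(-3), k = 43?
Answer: 3889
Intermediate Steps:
n = -24 (n = 8*(-3) = -24)
y(p, v) = 19 + p (y(p, v) = (43 - 24) + p = 19 + p)
(16*(-28))*(-9) - y(124, 144) = (16*(-28))*(-9) - (19 + 124) = -448*(-9) - 1*143 = 4032 - 143 = 3889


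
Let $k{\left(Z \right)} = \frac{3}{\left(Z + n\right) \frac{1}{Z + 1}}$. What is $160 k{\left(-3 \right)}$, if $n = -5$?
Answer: $120$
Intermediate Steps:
$k{\left(Z \right)} = \frac{3 \left(1 + Z\right)}{-5 + Z}$ ($k{\left(Z \right)} = \frac{3}{\left(Z - 5\right) \frac{1}{Z + 1}} = \frac{3}{\left(-5 + Z\right) \frac{1}{1 + Z}} = \frac{3}{\frac{1}{1 + Z} \left(-5 + Z\right)} = 3 \frac{1 + Z}{-5 + Z} = \frac{3 \left(1 + Z\right)}{-5 + Z}$)
$160 k{\left(-3 \right)} = 160 \frac{3 \left(1 - 3\right)}{-5 - 3} = 160 \cdot 3 \frac{1}{-8} \left(-2\right) = 160 \cdot 3 \left(- \frac{1}{8}\right) \left(-2\right) = 160 \cdot \frac{3}{4} = 120$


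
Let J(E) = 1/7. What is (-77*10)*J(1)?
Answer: -110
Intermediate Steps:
J(E) = 1/7
(-77*10)*J(1) = -77*10*(1/7) = -770*1/7 = -110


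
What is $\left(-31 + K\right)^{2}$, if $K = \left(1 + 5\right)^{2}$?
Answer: $25$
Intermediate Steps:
$K = 36$ ($K = 6^{2} = 36$)
$\left(-31 + K\right)^{2} = \left(-31 + 36\right)^{2} = 5^{2} = 25$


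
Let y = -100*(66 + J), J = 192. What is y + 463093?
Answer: 437293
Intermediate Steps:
y = -25800 (y = -100*(66 + 192) = -100*258 = -25800)
y + 463093 = -25800 + 463093 = 437293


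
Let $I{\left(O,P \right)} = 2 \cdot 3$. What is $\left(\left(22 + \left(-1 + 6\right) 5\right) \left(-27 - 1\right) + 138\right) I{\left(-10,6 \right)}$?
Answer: $-7068$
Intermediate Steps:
$I{\left(O,P \right)} = 6$
$\left(\left(22 + \left(-1 + 6\right) 5\right) \left(-27 - 1\right) + 138\right) I{\left(-10,6 \right)} = \left(\left(22 + \left(-1 + 6\right) 5\right) \left(-27 - 1\right) + 138\right) 6 = \left(\left(22 + 5 \cdot 5\right) \left(-28\right) + 138\right) 6 = \left(\left(22 + 25\right) \left(-28\right) + 138\right) 6 = \left(47 \left(-28\right) + 138\right) 6 = \left(-1316 + 138\right) 6 = \left(-1178\right) 6 = -7068$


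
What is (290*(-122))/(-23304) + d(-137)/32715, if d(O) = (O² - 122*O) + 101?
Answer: 165558853/63532530 ≈ 2.6059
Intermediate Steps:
d(O) = 101 + O² - 122*O
(290*(-122))/(-23304) + d(-137)/32715 = (290*(-122))/(-23304) + (101 + (-137)² - 122*(-137))/32715 = -35380*(-1/23304) + (101 + 18769 + 16714)*(1/32715) = 8845/5826 + 35584*(1/32715) = 8845/5826 + 35584/32715 = 165558853/63532530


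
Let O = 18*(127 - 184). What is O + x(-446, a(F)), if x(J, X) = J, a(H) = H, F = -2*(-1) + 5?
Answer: -1472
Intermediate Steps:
F = 7 (F = 2 + 5 = 7)
O = -1026 (O = 18*(-57) = -1026)
O + x(-446, a(F)) = -1026 - 446 = -1472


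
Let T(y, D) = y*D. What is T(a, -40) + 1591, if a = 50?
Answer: -409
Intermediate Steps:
T(y, D) = D*y
T(a, -40) + 1591 = -40*50 + 1591 = -2000 + 1591 = -409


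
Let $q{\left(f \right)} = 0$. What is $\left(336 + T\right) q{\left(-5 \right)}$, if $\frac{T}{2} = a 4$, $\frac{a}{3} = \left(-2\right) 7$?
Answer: $0$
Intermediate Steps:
$a = -42$ ($a = 3 \left(\left(-2\right) 7\right) = 3 \left(-14\right) = -42$)
$T = -336$ ($T = 2 \left(\left(-42\right) 4\right) = 2 \left(-168\right) = -336$)
$\left(336 + T\right) q{\left(-5 \right)} = \left(336 - 336\right) 0 = 0 \cdot 0 = 0$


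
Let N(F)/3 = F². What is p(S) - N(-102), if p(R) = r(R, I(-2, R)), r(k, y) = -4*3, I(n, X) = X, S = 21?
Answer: -31224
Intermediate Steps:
r(k, y) = -12
p(R) = -12
N(F) = 3*F²
p(S) - N(-102) = -12 - 3*(-102)² = -12 - 3*10404 = -12 - 1*31212 = -12 - 31212 = -31224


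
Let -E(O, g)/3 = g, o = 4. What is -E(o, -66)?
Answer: -198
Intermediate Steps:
E(O, g) = -3*g
-E(o, -66) = -(-3)*(-66) = -1*198 = -198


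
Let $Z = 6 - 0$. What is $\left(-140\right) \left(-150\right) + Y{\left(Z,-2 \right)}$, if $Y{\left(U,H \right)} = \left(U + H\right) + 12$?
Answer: $21016$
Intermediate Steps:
$Z = 6$ ($Z = 6 + 0 = 6$)
$Y{\left(U,H \right)} = 12 + H + U$ ($Y{\left(U,H \right)} = \left(H + U\right) + 12 = 12 + H + U$)
$\left(-140\right) \left(-150\right) + Y{\left(Z,-2 \right)} = \left(-140\right) \left(-150\right) + \left(12 - 2 + 6\right) = 21000 + 16 = 21016$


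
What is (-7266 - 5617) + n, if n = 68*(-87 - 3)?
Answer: -19003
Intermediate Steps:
n = -6120 (n = 68*(-90) = -6120)
(-7266 - 5617) + n = (-7266 - 5617) - 6120 = -12883 - 6120 = -19003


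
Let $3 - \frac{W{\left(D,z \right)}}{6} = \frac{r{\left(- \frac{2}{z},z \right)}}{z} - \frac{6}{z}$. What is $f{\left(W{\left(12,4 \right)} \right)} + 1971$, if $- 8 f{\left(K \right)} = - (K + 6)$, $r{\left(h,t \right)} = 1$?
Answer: $\frac{31599}{16} \approx 1974.9$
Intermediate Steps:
$W{\left(D,z \right)} = 18 + \frac{30}{z}$ ($W{\left(D,z \right)} = 18 - 6 \left(1 \frac{1}{z} - \frac{6}{z}\right) = 18 - 6 \left(\frac{1}{z} - \frac{6}{z}\right) = 18 - 6 \left(- \frac{5}{z}\right) = 18 + \frac{30}{z}$)
$f{\left(K \right)} = \frac{3}{4} + \frac{K}{8}$ ($f{\left(K \right)} = - \frac{\left(-1\right) \left(K + 6\right)}{8} = - \frac{\left(-1\right) \left(6 + K\right)}{8} = - \frac{-6 - K}{8} = \frac{3}{4} + \frac{K}{8}$)
$f{\left(W{\left(12,4 \right)} \right)} + 1971 = \left(\frac{3}{4} + \frac{18 + \frac{30}{4}}{8}\right) + 1971 = \left(\frac{3}{4} + \frac{18 + 30 \cdot \frac{1}{4}}{8}\right) + 1971 = \left(\frac{3}{4} + \frac{18 + \frac{15}{2}}{8}\right) + 1971 = \left(\frac{3}{4} + \frac{1}{8} \cdot \frac{51}{2}\right) + 1971 = \left(\frac{3}{4} + \frac{51}{16}\right) + 1971 = \frac{63}{16} + 1971 = \frac{31599}{16}$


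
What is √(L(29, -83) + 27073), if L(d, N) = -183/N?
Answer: √186521086/83 ≈ 164.55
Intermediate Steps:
√(L(29, -83) + 27073) = √(-183/(-83) + 27073) = √(-183*(-1/83) + 27073) = √(183/83 + 27073) = √(2247242/83) = √186521086/83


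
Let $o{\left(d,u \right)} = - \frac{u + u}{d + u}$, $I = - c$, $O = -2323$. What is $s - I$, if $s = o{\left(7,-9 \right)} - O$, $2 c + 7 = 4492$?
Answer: $\frac{9113}{2} \approx 4556.5$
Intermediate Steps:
$c = \frac{4485}{2}$ ($c = - \frac{7}{2} + \frac{1}{2} \cdot 4492 = - \frac{7}{2} + 2246 = \frac{4485}{2} \approx 2242.5$)
$I = - \frac{4485}{2}$ ($I = \left(-1\right) \frac{4485}{2} = - \frac{4485}{2} \approx -2242.5$)
$o{\left(d,u \right)} = - \frac{2 u}{d + u}$
$s = 2314$ ($s = \left(-2\right) \left(-9\right) \frac{1}{7 - 9} - -2323 = \left(-2\right) \left(-9\right) \frac{1}{-2} + 2323 = \left(-2\right) \left(-9\right) \left(- \frac{1}{2}\right) + 2323 = -9 + 2323 = 2314$)
$s - I = 2314 - - \frac{4485}{2} = 2314 + \frac{4485}{2} = \frac{9113}{2}$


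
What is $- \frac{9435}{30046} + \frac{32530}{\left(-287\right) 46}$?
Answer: $- \frac{550978625}{198333646} \approx -2.778$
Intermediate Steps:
$- \frac{9435}{30046} + \frac{32530}{\left(-287\right) 46} = \left(-9435\right) \frac{1}{30046} + \frac{32530}{-13202} = - \frac{9435}{30046} + 32530 \left(- \frac{1}{13202}\right) = - \frac{9435}{30046} - \frac{16265}{6601} = - \frac{550978625}{198333646}$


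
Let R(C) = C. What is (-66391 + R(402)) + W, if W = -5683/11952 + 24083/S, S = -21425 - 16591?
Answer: -208220438593/3155328 ≈ -65990.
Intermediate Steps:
S = -38016
W = -3499201/3155328 (W = -5683/11952 + 24083/(-38016) = -5683*1/11952 + 24083*(-1/38016) = -5683/11952 - 24083/38016 = -3499201/3155328 ≈ -1.1090)
(-66391 + R(402)) + W = (-66391 + 402) - 3499201/3155328 = -65989 - 3499201/3155328 = -208220438593/3155328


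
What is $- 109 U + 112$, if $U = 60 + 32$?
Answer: $-9916$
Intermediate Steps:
$U = 92$
$- 109 U + 112 = \left(-109\right) 92 + 112 = -10028 + 112 = -9916$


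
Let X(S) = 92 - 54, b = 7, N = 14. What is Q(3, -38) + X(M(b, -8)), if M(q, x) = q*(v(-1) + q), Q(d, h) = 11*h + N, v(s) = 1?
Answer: -366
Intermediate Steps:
Q(d, h) = 14 + 11*h (Q(d, h) = 11*h + 14 = 14 + 11*h)
M(q, x) = q*(1 + q)
X(S) = 38
Q(3, -38) + X(M(b, -8)) = (14 + 11*(-38)) + 38 = (14 - 418) + 38 = -404 + 38 = -366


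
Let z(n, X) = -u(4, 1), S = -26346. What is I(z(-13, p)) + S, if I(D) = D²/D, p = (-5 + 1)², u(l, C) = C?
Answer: -26347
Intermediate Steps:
p = 16 (p = (-4)² = 16)
z(n, X) = -1 (z(n, X) = -1*1 = -1)
I(D) = D
I(z(-13, p)) + S = -1 - 26346 = -26347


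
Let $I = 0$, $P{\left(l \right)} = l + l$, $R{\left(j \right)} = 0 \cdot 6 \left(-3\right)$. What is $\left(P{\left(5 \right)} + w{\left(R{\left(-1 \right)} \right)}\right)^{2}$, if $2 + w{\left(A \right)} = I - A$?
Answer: $64$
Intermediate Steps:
$R{\left(j \right)} = 0$ ($R{\left(j \right)} = 0 \left(-3\right) = 0$)
$P{\left(l \right)} = 2 l$
$w{\left(A \right)} = -2 - A$ ($w{\left(A \right)} = -2 + \left(0 - A\right) = -2 - A$)
$\left(P{\left(5 \right)} + w{\left(R{\left(-1 \right)} \right)}\right)^{2} = \left(2 \cdot 5 - 2\right)^{2} = \left(10 + \left(-2 + 0\right)\right)^{2} = \left(10 - 2\right)^{2} = 8^{2} = 64$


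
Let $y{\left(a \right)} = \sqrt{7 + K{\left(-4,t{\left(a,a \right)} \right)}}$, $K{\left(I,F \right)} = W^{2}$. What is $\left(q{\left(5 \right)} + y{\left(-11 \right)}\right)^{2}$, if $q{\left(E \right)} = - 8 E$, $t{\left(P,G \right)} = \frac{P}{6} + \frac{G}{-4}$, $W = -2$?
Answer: $\left(40 - \sqrt{11}\right)^{2} \approx 1345.7$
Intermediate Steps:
$t{\left(P,G \right)} = - \frac{G}{4} + \frac{P}{6}$ ($t{\left(P,G \right)} = P \frac{1}{6} + G \left(- \frac{1}{4}\right) = \frac{P}{6} - \frac{G}{4} = - \frac{G}{4} + \frac{P}{6}$)
$K{\left(I,F \right)} = 4$ ($K{\left(I,F \right)} = \left(-2\right)^{2} = 4$)
$y{\left(a \right)} = \sqrt{11}$ ($y{\left(a \right)} = \sqrt{7 + 4} = \sqrt{11}$)
$\left(q{\left(5 \right)} + y{\left(-11 \right)}\right)^{2} = \left(\left(-8\right) 5 + \sqrt{11}\right)^{2} = \left(-40 + \sqrt{11}\right)^{2}$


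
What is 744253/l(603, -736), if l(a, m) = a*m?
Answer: -744253/443808 ≈ -1.6770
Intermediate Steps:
744253/l(603, -736) = 744253/((603*(-736))) = 744253/(-443808) = 744253*(-1/443808) = -744253/443808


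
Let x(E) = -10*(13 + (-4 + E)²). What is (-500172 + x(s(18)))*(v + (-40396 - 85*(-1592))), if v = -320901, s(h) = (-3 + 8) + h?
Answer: 113872522024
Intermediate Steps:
s(h) = 5 + h
x(E) = -130 - 10*(-4 + E)²
(-500172 + x(s(18)))*(v + (-40396 - 85*(-1592))) = (-500172 + (-130 - 10*(-4 + (5 + 18))²))*(-320901 + (-40396 - 85*(-1592))) = (-500172 + (-130 - 10*(-4 + 23)²))*(-320901 + (-40396 + 135320)) = (-500172 + (-130 - 10*19²))*(-320901 + 94924) = (-500172 + (-130 - 10*361))*(-225977) = (-500172 + (-130 - 3610))*(-225977) = (-500172 - 3740)*(-225977) = -503912*(-225977) = 113872522024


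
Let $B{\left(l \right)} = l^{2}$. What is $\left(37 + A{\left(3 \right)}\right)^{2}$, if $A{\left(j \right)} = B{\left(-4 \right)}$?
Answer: $2809$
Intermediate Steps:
$A{\left(j \right)} = 16$ ($A{\left(j \right)} = \left(-4\right)^{2} = 16$)
$\left(37 + A{\left(3 \right)}\right)^{2} = \left(37 + 16\right)^{2} = 53^{2} = 2809$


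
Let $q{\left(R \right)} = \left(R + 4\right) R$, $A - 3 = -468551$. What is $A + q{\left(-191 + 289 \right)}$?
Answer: $-458552$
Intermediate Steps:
$A = -468548$ ($A = 3 - 468551 = -468548$)
$q{\left(R \right)} = R \left(4 + R\right)$ ($q{\left(R \right)} = \left(4 + R\right) R = R \left(4 + R\right)$)
$A + q{\left(-191 + 289 \right)} = -468548 + \left(-191 + 289\right) \left(4 + \left(-191 + 289\right)\right) = -468548 + 98 \left(4 + 98\right) = -468548 + 98 \cdot 102 = -468548 + 9996 = -458552$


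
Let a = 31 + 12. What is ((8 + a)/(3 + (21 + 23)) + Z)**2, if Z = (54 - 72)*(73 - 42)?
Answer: 685130625/2209 ≈ 3.1015e+5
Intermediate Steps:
a = 43
Z = -558 (Z = -18*31 = -558)
((8 + a)/(3 + (21 + 23)) + Z)**2 = ((8 + 43)/(3 + (21 + 23)) - 558)**2 = (51/(3 + 44) - 558)**2 = (51/47 - 558)**2 = (-26175/47)**2 = 685130625/2209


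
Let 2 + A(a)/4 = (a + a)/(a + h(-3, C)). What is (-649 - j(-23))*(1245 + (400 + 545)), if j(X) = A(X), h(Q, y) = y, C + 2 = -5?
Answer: -1417222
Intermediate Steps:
C = -7 (C = -2 - 5 = -7)
A(a) = -8 + 8*a/(-7 + a) (A(a) = -8 + 4*((a + a)/(a - 7)) = -8 + 4*((2*a)/(-7 + a)) = -8 + 4*(2*a/(-7 + a)) = -8 + 8*a/(-7 + a))
j(X) = 56/(-7 + X)
(-649 - j(-23))*(1245 + (400 + 545)) = (-649 - 56/(-7 - 23))*(1245 + (400 + 545)) = (-649 - 56/(-30))*(1245 + 945) = (-649 - 56*(-1)/30)*2190 = (-649 - 1*(-28/15))*2190 = (-649 + 28/15)*2190 = -9707/15*2190 = -1417222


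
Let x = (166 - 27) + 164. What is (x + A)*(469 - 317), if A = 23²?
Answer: 126464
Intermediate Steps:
x = 303 (x = 139 + 164 = 303)
A = 529
(x + A)*(469 - 317) = (303 + 529)*(469 - 317) = 832*152 = 126464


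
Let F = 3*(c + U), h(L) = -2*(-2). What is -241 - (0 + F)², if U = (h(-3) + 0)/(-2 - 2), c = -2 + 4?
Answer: -250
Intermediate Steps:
c = 2
h(L) = 4
U = -1 (U = (4 + 0)/(-2 - 2) = 4/(-4) = 4*(-¼) = -1)
F = 3 (F = 3*(2 - 1) = 3*1 = 3)
-241 - (0 + F)² = -241 - (0 + 3)² = -241 - 1*3² = -241 - 1*9 = -241 - 9 = -250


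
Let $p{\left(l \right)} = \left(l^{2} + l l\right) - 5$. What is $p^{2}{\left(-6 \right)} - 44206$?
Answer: $-39717$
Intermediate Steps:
$p{\left(l \right)} = -5 + 2 l^{2}$ ($p{\left(l \right)} = \left(l^{2} + l^{2}\right) - 5 = 2 l^{2} - 5 = -5 + 2 l^{2}$)
$p^{2}{\left(-6 \right)} - 44206 = \left(-5 + 2 \left(-6\right)^{2}\right)^{2} - 44206 = \left(-5 + 2 \cdot 36\right)^{2} - 44206 = \left(-5 + 72\right)^{2} - 44206 = 67^{2} - 44206 = 4489 - 44206 = -39717$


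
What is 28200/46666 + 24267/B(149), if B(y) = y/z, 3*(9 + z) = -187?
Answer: -40388395418/3476617 ≈ -11617.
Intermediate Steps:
z = -214/3 (z = -9 + (⅓)*(-187) = -9 - 187/3 = -214/3 ≈ -71.333)
B(y) = -3*y/214 (B(y) = y/(-214/3) = y*(-3/214) = -3*y/214)
28200/46666 + 24267/B(149) = 28200/46666 + 24267/((-3/214*149)) = 28200*(1/46666) + 24267/(-447/214) = 14100/23333 + 24267*(-214/447) = 14100/23333 - 1731046/149 = -40388395418/3476617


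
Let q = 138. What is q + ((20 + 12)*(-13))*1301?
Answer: -541078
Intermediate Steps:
q + ((20 + 12)*(-13))*1301 = 138 + ((20 + 12)*(-13))*1301 = 138 + (32*(-13))*1301 = 138 - 416*1301 = 138 - 541216 = -541078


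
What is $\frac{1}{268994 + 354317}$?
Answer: $\frac{1}{623311} \approx 1.6043 \cdot 10^{-6}$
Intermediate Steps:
$\frac{1}{268994 + 354317} = \frac{1}{623311}$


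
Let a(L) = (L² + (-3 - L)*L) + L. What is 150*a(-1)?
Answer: 300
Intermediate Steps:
a(L) = L + L² + L*(-3 - L) (a(L) = (L² + L*(-3 - L)) + L = L + L² + L*(-3 - L))
150*a(-1) = 150*(-2*(-1)) = 150*2 = 300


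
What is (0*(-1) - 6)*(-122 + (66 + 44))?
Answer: 72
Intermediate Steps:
(0*(-1) - 6)*(-122 + (66 + 44)) = (0 - 6)*(-122 + 110) = -6*(-12) = 72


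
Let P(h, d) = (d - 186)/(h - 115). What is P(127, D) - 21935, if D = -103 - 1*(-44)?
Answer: -263465/12 ≈ -21955.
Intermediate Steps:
D = -59 (D = -103 + 44 = -59)
P(h, d) = (-186 + d)/(-115 + h)
P(127, D) - 21935 = (-186 - 59)/(-115 + 127) - 21935 = -245/12 - 21935 = -263465/12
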